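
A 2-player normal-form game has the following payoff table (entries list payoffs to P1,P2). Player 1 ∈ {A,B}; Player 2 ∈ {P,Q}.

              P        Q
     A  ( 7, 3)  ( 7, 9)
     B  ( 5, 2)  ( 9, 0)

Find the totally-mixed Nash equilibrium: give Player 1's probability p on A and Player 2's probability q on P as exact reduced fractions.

P1 indiff ⇒ q·7+(1-q)·7 = q·5+(1-q)·9 ⇒ q(2) = (1-q)(2) ⇒ q = 1/2
P2 indiff ⇒ p·3+(1-p)·2 = p·9+(1-p)·0 ⇒ p(-6) = (1-p)(-2) ⇒ p = 1/4

P1 mixes 1/4 on A; P2 mixes 1/2 on P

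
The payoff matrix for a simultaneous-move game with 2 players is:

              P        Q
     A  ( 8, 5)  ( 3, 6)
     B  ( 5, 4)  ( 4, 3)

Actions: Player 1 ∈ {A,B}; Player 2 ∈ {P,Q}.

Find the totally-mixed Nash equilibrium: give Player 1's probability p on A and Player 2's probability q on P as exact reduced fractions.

P1 indiff ⇒ q·8+(1-q)·3 = q·5+(1-q)·4 ⇒ q(3) = (1-q)(1) ⇒ q = 1/4
P2 indiff ⇒ p·5+(1-p)·4 = p·6+(1-p)·3 ⇒ p(-1) = (1-p)(-1) ⇒ p = 1/2

p=1/2, q=1/4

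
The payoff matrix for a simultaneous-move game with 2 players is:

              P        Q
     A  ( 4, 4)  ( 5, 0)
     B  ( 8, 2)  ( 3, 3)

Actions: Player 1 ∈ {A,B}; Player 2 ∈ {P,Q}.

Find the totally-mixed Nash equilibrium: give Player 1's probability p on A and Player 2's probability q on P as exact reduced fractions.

P1 mixes 1/5 on A; P2 mixes 1/3 on P

P1 indiff ⇒ q·4+(1-q)·5 = q·8+(1-q)·3 ⇒ q(-4) = (1-q)(-2) ⇒ q = 1/3
P2 indiff ⇒ p·4+(1-p)·2 = p·0+(1-p)·3 ⇒ p(4) = (1-p)(1) ⇒ p = 1/5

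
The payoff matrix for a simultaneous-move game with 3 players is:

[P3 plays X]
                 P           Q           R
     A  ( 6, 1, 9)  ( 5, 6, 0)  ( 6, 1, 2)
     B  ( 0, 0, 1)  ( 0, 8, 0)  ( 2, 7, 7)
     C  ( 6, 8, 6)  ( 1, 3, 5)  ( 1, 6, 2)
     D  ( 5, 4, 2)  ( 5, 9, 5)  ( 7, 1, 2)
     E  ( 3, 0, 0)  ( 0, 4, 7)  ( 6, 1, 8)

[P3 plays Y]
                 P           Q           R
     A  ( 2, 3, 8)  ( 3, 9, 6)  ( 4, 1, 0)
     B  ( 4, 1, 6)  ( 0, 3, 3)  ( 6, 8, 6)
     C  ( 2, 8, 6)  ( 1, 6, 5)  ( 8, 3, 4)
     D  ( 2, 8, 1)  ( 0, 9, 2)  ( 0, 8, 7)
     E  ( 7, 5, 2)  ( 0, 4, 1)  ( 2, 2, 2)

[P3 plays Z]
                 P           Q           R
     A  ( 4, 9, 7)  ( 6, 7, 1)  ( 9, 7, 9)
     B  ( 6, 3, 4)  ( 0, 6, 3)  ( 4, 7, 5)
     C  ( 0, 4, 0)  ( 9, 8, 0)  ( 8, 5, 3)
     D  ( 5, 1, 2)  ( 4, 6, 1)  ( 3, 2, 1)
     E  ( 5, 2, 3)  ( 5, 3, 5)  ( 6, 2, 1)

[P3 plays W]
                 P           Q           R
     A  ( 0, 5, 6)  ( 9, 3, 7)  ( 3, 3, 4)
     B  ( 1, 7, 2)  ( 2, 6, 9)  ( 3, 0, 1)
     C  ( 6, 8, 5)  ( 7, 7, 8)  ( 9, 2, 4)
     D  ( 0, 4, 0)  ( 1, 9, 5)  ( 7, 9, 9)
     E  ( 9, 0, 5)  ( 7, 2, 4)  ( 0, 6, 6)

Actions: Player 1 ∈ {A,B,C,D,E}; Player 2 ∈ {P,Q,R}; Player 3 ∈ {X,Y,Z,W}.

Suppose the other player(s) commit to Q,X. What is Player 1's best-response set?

P1 best: {A,D}

u_1(A vs Q,X) = 5
u_1(B vs Q,X) = 0
u_1(C vs Q,X) = 1
u_1(D vs Q,X) = 5
u_1(E vs Q,X) = 0
max payoff 5 at {A,D}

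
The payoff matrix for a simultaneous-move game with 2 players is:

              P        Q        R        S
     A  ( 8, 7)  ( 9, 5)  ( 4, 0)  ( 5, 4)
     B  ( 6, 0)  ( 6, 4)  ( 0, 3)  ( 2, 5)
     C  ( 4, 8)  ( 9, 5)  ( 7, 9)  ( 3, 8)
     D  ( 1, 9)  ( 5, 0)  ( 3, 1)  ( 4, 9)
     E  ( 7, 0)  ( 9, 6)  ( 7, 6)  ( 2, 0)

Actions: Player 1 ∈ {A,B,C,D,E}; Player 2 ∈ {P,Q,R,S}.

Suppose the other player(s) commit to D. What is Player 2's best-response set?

BR_2 = {P,S}

u_2(P vs D) = 9
u_2(Q vs D) = 0
u_2(R vs D) = 1
u_2(S vs D) = 9
max payoff 9 at {P,S}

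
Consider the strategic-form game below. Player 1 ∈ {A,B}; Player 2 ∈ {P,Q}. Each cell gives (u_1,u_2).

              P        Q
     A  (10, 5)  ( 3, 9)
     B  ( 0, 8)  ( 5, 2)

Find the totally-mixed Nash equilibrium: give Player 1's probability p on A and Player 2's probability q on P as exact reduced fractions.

(p,q) = (3/5, 1/6)

P1 indiff ⇒ q·10+(1-q)·3 = q·0+(1-q)·5 ⇒ q(10) = (1-q)(2) ⇒ q = 1/6
P2 indiff ⇒ p·5+(1-p)·8 = p·9+(1-p)·2 ⇒ p(-4) = (1-p)(-6) ⇒ p = 3/5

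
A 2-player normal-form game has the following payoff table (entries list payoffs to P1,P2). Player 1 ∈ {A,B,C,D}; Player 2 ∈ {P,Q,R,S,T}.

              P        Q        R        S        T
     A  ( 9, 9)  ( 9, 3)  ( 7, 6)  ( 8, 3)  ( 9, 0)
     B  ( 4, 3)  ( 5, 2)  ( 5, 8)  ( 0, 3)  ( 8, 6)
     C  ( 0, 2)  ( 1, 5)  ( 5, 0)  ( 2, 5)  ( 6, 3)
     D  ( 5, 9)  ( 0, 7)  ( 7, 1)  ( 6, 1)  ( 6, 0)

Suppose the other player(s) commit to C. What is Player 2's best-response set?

argmax u_2 = {Q,S}

u_2(P vs C) = 2
u_2(Q vs C) = 5
u_2(R vs C) = 0
u_2(S vs C) = 5
u_2(T vs C) = 3
max payoff 5 at {Q,S}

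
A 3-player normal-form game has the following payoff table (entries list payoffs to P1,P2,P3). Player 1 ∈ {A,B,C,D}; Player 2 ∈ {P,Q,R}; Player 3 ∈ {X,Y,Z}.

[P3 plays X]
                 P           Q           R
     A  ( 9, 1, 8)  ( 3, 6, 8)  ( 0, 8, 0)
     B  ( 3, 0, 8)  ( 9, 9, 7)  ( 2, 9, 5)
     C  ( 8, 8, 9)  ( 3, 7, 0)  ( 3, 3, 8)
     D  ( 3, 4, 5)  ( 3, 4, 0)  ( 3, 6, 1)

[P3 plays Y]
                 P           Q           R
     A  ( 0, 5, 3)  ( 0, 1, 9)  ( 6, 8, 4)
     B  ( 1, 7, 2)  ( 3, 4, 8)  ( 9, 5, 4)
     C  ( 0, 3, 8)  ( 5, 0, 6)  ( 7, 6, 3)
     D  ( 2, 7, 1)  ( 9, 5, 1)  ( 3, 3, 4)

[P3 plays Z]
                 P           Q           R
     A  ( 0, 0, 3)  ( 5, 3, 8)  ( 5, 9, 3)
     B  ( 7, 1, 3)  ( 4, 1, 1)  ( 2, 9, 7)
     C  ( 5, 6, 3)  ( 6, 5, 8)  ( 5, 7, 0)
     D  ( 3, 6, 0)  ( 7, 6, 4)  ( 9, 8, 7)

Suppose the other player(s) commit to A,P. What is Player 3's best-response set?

argmax u_3 = {X}

u_3(X vs A,P) = 8
u_3(Y vs A,P) = 3
u_3(Z vs A,P) = 3
max payoff 8 at {X}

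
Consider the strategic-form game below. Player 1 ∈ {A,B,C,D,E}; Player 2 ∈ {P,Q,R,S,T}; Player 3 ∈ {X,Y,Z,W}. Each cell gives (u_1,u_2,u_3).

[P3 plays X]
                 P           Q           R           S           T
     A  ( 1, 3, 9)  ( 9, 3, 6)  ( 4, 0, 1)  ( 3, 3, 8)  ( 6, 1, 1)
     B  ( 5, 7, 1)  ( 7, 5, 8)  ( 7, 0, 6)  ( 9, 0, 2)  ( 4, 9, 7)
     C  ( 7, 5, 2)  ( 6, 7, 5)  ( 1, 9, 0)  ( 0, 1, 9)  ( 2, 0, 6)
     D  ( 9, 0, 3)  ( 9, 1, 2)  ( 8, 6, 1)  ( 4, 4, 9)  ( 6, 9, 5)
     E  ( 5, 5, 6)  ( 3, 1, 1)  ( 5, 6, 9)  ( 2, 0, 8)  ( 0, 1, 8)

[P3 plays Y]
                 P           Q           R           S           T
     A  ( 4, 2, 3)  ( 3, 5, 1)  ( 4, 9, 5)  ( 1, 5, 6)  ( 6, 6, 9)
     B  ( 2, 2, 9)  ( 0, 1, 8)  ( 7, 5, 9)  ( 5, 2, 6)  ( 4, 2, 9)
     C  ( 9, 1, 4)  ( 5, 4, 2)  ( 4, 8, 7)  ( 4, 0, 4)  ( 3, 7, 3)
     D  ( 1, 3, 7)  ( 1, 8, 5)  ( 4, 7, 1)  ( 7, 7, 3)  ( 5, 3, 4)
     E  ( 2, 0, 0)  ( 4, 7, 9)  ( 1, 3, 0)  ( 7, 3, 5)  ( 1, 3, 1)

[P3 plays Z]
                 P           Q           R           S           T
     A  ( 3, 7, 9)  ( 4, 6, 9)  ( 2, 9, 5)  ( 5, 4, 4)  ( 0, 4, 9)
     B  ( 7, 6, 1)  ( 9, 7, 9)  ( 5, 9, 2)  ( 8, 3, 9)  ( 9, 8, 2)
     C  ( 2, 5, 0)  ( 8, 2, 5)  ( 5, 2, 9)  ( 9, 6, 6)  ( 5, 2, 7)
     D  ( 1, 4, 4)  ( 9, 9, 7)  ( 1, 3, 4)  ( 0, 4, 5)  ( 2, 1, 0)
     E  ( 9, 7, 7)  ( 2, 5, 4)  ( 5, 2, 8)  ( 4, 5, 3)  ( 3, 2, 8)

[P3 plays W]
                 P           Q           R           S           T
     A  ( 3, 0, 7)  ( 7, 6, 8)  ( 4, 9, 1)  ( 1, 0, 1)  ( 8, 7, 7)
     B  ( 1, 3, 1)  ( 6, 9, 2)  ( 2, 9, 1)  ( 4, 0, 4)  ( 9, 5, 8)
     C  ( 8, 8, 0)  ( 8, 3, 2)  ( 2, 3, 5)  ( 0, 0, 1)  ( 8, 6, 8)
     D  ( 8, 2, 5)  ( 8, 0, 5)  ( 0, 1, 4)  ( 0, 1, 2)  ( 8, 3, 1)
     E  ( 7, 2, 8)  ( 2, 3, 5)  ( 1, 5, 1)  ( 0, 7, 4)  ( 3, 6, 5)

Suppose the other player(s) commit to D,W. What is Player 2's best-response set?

P2 best: {T}

u_2(P vs D,W) = 2
u_2(Q vs D,W) = 0
u_2(R vs D,W) = 1
u_2(S vs D,W) = 1
u_2(T vs D,W) = 3
max payoff 3 at {T}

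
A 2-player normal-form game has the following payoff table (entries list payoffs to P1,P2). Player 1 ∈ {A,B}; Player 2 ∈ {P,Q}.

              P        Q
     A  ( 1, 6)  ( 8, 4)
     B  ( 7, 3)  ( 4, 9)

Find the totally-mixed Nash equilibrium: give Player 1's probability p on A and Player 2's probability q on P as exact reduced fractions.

p=3/4, q=2/5

P1 indiff ⇒ q·1+(1-q)·8 = q·7+(1-q)·4 ⇒ q(-6) = (1-q)(-4) ⇒ q = 2/5
P2 indiff ⇒ p·6+(1-p)·3 = p·4+(1-p)·9 ⇒ p(2) = (1-p)(6) ⇒ p = 3/4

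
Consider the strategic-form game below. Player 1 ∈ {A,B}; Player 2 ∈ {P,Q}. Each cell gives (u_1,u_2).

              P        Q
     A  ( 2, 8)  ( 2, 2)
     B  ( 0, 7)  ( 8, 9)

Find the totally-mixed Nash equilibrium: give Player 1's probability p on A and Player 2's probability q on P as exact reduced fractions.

P1 indiff ⇒ q·2+(1-q)·2 = q·0+(1-q)·8 ⇒ q(2) = (1-q)(6) ⇒ q = 3/4
P2 indiff ⇒ p·8+(1-p)·7 = p·2+(1-p)·9 ⇒ p(6) = (1-p)(2) ⇒ p = 1/4

p=1/4, q=3/4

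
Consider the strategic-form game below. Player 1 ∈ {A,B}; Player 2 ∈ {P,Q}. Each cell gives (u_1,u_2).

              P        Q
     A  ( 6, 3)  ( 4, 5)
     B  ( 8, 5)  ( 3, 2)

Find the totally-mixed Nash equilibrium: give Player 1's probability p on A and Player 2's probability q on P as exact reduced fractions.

P1 indiff ⇒ q·6+(1-q)·4 = q·8+(1-q)·3 ⇒ q(-2) = (1-q)(-1) ⇒ q = 1/3
P2 indiff ⇒ p·3+(1-p)·5 = p·5+(1-p)·2 ⇒ p(-2) = (1-p)(-3) ⇒ p = 3/5

(p,q) = (3/5, 1/3)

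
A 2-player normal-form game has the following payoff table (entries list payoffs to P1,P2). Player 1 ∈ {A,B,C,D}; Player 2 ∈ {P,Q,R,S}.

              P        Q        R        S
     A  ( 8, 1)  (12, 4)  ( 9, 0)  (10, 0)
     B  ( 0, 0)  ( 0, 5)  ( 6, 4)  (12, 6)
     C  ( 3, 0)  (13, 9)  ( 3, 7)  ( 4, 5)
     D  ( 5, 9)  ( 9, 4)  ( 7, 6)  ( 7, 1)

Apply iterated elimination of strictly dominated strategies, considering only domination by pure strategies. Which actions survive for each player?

Remaining: P1:{A,B,C} P2:{Q,S}

P1 drop D (A beats it: P:8>5 Q:12>9 R:9>7 S:10>7)
P2 drop P (Q beats it: A:4>1 B:5>0 C:9>0)
P2 drop R (Q beats it: A:4>0 B:5>4 C:9>7)
P1→{A,B,C} P2→{Q,S}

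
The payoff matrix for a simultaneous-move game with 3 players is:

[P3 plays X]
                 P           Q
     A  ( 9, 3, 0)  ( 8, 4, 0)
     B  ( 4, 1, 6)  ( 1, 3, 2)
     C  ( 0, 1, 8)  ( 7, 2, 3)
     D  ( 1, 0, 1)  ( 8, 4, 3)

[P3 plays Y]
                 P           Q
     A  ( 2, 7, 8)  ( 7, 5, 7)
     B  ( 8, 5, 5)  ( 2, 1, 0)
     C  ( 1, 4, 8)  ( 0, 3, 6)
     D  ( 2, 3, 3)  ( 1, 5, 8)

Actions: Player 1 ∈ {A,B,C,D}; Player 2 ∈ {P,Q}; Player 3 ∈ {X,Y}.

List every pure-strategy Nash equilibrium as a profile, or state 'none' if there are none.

PSNE: ∅

(A,P,X): not NE [P2→Q gives 4>3; P3→Y gives 8>0]
(A,P,Y): not NE [P1→B gives 8>2]
(A,Q,X): not NE [P3→Y gives 7>0]
(A,Q,Y): not NE [P2→P gives 7>5]
(B,P,X): not NE [P1→A gives 9>4; P2→Q gives 3>1]
(B,P,Y): not NE [P3→X gives 6>5]
(B,Q,X): not NE [P1→D gives 8>1]
(B,Q,Y): not NE [P1→A gives 7>2; P2→P gives 5>1; P3→X gives 2>0]
(C,P,X): not NE [P1→A gives 9>0; P2→Q gives 2>1]
(C,P,Y): not NE [P1→B gives 8>1]
(C,Q,X): not NE [P1→D gives 8>7; P3→Y gives 6>3]
(C,Q,Y): not NE [P1→A gives 7>0; P2→P gives 4>3]
(D,P,X): not NE [P1→A gives 9>1; P2→Q gives 4>0; P3→Y gives 3>1]
(D,P,Y): not NE [P1→B gives 8>2; P2→Q gives 5>3]
(D,Q,X): not NE [P3→Y gives 8>3]
(D,Q,Y): not NE [P1→A gives 7>1]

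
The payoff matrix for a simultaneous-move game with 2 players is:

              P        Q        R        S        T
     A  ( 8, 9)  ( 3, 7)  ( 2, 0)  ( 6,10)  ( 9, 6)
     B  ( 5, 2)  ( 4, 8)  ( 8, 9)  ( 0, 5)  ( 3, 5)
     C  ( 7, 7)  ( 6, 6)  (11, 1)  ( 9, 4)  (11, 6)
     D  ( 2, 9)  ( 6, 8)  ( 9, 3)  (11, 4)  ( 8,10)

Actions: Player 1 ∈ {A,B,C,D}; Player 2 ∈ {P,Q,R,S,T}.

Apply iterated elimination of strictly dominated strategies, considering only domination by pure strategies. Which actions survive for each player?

P1 drop B (C beats it: P:7>5 Q:6>4 R:11>8 S:9>0 T:11>3)
P2 drop Q (P beats it: A:9>7 C:7>6 D:9>8)
P2 drop R (P beats it: A:9>0 C:7>1 D:9>3)
P1→{A,C,D} P2→{P,S,T}

Survivors P1:{A,C,D} P2:{P,S,T}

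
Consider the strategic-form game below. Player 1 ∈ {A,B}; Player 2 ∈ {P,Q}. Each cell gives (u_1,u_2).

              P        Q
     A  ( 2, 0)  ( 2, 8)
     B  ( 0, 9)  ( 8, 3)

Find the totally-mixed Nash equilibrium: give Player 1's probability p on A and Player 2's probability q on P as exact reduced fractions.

P1 indiff ⇒ q·2+(1-q)·2 = q·0+(1-q)·8 ⇒ q(2) = (1-q)(6) ⇒ q = 3/4
P2 indiff ⇒ p·0+(1-p)·9 = p·8+(1-p)·3 ⇒ p(-8) = (1-p)(-6) ⇒ p = 3/7

p=3/7, q=3/4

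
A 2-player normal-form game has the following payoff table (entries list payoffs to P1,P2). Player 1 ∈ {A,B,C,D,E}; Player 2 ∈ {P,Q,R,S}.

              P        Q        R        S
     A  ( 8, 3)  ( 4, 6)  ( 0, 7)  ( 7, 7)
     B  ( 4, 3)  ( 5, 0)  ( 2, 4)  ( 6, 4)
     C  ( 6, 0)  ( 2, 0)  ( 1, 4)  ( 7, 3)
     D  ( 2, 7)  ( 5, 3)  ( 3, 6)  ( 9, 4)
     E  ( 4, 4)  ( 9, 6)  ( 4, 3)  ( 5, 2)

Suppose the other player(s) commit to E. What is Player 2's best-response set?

u_2(P vs E) = 4
u_2(Q vs E) = 6
u_2(R vs E) = 3
u_2(S vs E) = 2
max payoff 6 at {Q}

BR_2 = {Q}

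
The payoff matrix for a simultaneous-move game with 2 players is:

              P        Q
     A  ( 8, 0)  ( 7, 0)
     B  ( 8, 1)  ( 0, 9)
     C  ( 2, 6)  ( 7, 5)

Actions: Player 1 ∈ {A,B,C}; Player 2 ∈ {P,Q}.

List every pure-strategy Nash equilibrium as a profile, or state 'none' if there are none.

Nash profiles: (A,P), (A,Q)

(A,P): NE
(A,Q): NE
(B,P): not NE [P2→Q gives 9>1]
(B,Q): not NE [P1→C gives 7>0]
(C,P): not NE [P1→B gives 8>2]
(C,Q): not NE [P2→P gives 6>5]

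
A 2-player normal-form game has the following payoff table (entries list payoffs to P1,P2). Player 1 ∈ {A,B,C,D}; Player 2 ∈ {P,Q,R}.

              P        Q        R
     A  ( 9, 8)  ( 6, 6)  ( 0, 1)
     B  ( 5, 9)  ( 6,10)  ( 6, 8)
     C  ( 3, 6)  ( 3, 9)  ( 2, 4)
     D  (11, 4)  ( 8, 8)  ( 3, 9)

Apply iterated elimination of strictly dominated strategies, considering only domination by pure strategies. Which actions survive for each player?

P1 drop A (D beats it: P:11>9 Q:8>6 R:3>0)
P1 drop C (B beats it: P:5>3 Q:6>3 R:6>2)
P2 drop P (Q beats it: B:10>9 D:8>4)
P1→{B,D} P2→{Q,R}

Remaining: P1:{B,D} P2:{Q,R}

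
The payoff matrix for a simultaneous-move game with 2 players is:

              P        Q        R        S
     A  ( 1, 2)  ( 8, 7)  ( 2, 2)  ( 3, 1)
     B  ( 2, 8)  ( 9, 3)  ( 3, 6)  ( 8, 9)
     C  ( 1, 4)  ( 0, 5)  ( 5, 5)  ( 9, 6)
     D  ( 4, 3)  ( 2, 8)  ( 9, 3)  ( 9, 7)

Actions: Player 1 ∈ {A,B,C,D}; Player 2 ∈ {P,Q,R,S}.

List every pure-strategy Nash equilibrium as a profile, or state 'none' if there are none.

(A,P): not NE [P1→D gives 4>1; P2→Q gives 7>2]
(A,Q): not NE [P1→B gives 9>8]
(A,R): not NE [P1→D gives 9>2; P2→Q gives 7>2]
(A,S): not NE [P1→D gives 9>3; P2→Q gives 7>1]
(B,P): not NE [P1→D gives 4>2; P2→S gives 9>8]
(B,Q): not NE [P2→S gives 9>3]
(B,R): not NE [P1→D gives 9>3; P2→S gives 9>6]
(B,S): not NE [P1→D gives 9>8]
(C,P): not NE [P1→D gives 4>1; P2→S gives 6>4]
(C,Q): not NE [P1→B gives 9>0; P2→S gives 6>5]
(C,R): not NE [P1→D gives 9>5; P2→S gives 6>5]
(C,S): NE
(D,P): not NE [P2→Q gives 8>3]
(D,Q): not NE [P1→B gives 9>2]
(D,R): not NE [P2→Q gives 8>3]
(D,S): not NE [P2→Q gives 8>7]

PSNE = {(C,S)}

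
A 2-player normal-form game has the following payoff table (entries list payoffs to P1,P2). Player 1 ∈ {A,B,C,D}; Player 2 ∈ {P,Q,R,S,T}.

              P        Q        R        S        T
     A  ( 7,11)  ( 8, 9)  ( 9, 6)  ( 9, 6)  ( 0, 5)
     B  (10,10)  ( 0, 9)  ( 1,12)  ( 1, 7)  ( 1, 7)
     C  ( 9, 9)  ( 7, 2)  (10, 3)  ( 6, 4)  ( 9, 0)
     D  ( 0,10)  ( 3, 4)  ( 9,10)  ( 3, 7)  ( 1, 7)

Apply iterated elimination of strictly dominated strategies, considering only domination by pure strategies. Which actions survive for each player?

P1 drop D (C beats it: P:9>0 Q:7>3 R:10>9 S:6>3 T:9>1)
P2 drop Q (P beats it: A:11>9 B:10>9 C:9>2)
P2 drop S (P beats it: A:11>6 B:10>7 C:9>4)
P1 drop A (C beats it: P:9>7 R:10>9 T:9>0)
P2 drop T (P beats it: B:10>7 C:9>0)
P1→{B,C} P2→{P,R}

Survivors P1:{B,C} P2:{P,R}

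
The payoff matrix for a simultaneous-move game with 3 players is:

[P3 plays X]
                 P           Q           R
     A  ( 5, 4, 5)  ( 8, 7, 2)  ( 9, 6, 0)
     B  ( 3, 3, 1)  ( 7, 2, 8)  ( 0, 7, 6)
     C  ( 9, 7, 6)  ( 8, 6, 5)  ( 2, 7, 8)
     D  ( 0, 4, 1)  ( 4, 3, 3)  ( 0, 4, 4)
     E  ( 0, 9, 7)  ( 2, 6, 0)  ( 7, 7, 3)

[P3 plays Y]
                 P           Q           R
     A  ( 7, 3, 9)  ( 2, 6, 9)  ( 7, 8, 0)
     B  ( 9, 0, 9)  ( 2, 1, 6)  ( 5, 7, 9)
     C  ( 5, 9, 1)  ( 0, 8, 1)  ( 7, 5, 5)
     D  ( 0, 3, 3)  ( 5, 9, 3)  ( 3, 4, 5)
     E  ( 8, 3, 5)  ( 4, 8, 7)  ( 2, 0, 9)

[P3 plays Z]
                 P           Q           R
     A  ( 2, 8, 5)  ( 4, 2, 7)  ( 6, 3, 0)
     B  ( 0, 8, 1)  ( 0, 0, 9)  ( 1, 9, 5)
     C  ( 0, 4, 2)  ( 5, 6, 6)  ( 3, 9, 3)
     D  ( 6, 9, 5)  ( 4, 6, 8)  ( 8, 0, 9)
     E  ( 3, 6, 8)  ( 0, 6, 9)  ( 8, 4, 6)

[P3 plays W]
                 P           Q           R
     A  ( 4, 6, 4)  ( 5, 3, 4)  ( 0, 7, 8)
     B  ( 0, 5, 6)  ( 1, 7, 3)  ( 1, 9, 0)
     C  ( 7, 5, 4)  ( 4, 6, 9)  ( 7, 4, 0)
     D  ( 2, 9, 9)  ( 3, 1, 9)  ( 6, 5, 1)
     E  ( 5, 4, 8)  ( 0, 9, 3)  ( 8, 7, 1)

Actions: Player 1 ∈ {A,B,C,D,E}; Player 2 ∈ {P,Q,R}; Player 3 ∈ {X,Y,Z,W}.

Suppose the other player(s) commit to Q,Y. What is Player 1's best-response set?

BR_1 = {D}

u_1(A vs Q,Y) = 2
u_1(B vs Q,Y) = 2
u_1(C vs Q,Y) = 0
u_1(D vs Q,Y) = 5
u_1(E vs Q,Y) = 4
max payoff 5 at {D}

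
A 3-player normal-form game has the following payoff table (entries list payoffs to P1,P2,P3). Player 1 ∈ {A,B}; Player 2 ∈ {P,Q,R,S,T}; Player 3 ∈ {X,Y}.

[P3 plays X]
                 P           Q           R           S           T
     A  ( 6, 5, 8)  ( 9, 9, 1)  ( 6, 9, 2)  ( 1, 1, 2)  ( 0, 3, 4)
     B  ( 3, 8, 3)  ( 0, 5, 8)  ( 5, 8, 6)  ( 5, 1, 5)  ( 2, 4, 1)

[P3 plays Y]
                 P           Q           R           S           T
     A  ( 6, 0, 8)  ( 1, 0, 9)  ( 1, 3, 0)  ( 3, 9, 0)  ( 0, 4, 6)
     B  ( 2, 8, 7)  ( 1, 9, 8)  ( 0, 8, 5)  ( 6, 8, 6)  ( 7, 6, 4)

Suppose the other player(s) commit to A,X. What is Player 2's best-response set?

u_2(P vs A,X) = 5
u_2(Q vs A,X) = 9
u_2(R vs A,X) = 9
u_2(S vs A,X) = 1
u_2(T vs A,X) = 3
max payoff 9 at {Q,R}

argmax u_2 = {Q,R}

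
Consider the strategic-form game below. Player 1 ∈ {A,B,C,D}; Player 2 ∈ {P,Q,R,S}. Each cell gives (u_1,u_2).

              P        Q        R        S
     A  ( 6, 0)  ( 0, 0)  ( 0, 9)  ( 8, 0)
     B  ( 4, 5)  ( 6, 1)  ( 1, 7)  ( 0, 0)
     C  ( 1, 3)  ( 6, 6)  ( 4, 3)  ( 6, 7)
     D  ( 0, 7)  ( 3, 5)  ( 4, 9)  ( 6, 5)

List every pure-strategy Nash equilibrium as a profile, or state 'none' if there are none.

NE set: (D,R)

(A,P): not NE [P2→R gives 9>0]
(A,Q): not NE [P1→C gives 6>0; P2→R gives 9>0]
(A,R): not NE [P1→D gives 4>0]
(A,S): not NE [P2→R gives 9>0]
(B,P): not NE [P1→A gives 6>4; P2→R gives 7>5]
(B,Q): not NE [P2→R gives 7>1]
(B,R): not NE [P1→D gives 4>1]
(B,S): not NE [P1→A gives 8>0; P2→R gives 7>0]
(C,P): not NE [P1→A gives 6>1; P2→S gives 7>3]
(C,Q): not NE [P2→S gives 7>6]
(C,R): not NE [P2→S gives 7>3]
(C,S): not NE [P1→A gives 8>6]
(D,P): not NE [P1→A gives 6>0; P2→R gives 9>7]
(D,Q): not NE [P1→C gives 6>3; P2→R gives 9>5]
(D,R): NE
(D,S): not NE [P1→A gives 8>6; P2→R gives 9>5]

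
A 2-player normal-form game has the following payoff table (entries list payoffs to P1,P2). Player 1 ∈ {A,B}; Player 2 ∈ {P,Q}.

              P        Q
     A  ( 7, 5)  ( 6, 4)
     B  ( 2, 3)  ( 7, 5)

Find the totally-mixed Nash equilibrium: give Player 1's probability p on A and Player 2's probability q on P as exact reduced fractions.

P1 mixes 2/3 on A; P2 mixes 1/6 on P

P1 indiff ⇒ q·7+(1-q)·6 = q·2+(1-q)·7 ⇒ q(5) = (1-q)(1) ⇒ q = 1/6
P2 indiff ⇒ p·5+(1-p)·3 = p·4+(1-p)·5 ⇒ p(1) = (1-p)(2) ⇒ p = 2/3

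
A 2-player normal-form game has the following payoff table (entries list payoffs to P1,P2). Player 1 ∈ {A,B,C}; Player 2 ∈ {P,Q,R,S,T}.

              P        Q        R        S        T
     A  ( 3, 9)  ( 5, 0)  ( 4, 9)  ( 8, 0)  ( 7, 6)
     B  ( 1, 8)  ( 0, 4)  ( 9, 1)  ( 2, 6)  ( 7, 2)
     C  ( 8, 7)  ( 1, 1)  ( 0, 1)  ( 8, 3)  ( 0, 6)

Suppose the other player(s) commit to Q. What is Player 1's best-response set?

argmax u_1 = {A}

u_1(A vs Q) = 5
u_1(B vs Q) = 0
u_1(C vs Q) = 1
max payoff 5 at {A}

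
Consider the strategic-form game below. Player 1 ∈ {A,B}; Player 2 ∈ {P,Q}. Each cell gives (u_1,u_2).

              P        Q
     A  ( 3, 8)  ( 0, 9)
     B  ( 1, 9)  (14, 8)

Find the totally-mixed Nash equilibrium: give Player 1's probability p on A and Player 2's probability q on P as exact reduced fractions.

P1 indiff ⇒ q·3+(1-q)·0 = q·1+(1-q)·14 ⇒ q(2) = (1-q)(14) ⇒ q = 7/8
P2 indiff ⇒ p·8+(1-p)·9 = p·9+(1-p)·8 ⇒ p(-1) = (1-p)(-1) ⇒ p = 1/2

P1 mixes 1/2 on A; P2 mixes 7/8 on P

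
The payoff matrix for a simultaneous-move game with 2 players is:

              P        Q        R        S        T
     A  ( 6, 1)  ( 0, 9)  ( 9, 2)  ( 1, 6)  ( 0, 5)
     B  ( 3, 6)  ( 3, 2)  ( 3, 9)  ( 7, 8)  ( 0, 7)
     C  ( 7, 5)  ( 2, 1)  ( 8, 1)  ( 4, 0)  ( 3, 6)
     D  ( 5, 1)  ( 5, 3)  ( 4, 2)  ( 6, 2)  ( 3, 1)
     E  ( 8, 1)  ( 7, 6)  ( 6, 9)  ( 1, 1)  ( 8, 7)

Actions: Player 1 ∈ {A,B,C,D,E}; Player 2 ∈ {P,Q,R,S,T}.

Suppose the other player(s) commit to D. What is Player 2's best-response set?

u_2(P vs D) = 1
u_2(Q vs D) = 3
u_2(R vs D) = 2
u_2(S vs D) = 2
u_2(T vs D) = 1
max payoff 3 at {Q}

BR_2 = {Q}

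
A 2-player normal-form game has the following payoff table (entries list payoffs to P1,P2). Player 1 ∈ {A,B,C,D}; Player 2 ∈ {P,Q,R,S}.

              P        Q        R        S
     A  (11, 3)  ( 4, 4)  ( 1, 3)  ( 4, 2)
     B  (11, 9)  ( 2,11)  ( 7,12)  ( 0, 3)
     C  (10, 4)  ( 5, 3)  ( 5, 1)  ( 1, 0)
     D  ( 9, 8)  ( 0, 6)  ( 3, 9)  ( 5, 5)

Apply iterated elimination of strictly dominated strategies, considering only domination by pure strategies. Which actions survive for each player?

IESDS → P1:{A,B,C} P2:{P,Q,R}

P2 drop S (P beats it: A:3>2 B:9>3 C:4>0 D:8>5)
P1 drop D (B beats it: P:11>9 Q:2>0 R:7>3)
P1→{A,B,C} P2→{P,Q,R}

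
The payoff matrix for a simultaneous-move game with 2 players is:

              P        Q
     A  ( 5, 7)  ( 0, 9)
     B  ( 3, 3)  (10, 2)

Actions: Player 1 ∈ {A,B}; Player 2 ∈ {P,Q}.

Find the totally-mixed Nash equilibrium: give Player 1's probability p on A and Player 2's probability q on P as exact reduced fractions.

(p,q) = (1/3, 5/6)

P1 indiff ⇒ q·5+(1-q)·0 = q·3+(1-q)·10 ⇒ q(2) = (1-q)(10) ⇒ q = 5/6
P2 indiff ⇒ p·7+(1-p)·3 = p·9+(1-p)·2 ⇒ p(-2) = (1-p)(-1) ⇒ p = 1/3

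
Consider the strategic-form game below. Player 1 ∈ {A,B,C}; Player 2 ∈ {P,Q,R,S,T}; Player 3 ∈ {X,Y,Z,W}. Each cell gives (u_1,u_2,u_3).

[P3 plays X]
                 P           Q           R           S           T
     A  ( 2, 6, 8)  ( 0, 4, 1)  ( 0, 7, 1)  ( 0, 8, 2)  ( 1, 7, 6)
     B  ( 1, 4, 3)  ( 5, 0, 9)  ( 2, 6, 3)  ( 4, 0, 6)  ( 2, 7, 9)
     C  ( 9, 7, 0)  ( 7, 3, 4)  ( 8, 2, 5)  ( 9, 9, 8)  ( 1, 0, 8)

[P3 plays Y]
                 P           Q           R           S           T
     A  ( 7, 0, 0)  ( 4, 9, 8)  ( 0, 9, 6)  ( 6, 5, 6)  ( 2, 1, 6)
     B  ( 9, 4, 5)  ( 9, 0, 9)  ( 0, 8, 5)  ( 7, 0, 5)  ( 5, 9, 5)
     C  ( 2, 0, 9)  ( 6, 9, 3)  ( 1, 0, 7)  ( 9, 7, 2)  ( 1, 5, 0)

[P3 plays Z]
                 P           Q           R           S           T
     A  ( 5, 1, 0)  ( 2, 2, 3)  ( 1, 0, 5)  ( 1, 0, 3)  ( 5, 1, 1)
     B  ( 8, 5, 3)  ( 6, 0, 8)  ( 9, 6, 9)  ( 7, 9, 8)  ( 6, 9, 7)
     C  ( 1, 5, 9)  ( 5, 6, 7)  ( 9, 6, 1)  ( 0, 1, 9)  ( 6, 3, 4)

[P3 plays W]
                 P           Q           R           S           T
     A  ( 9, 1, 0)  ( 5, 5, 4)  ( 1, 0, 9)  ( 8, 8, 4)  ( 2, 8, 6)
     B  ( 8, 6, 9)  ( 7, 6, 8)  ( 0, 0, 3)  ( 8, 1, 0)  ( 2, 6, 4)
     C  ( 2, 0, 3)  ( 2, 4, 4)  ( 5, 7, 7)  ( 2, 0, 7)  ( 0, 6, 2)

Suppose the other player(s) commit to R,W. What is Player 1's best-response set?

u_1(A vs R,W) = 1
u_1(B vs R,W) = 0
u_1(C vs R,W) = 5
max payoff 5 at {C}

BR_1 = {C}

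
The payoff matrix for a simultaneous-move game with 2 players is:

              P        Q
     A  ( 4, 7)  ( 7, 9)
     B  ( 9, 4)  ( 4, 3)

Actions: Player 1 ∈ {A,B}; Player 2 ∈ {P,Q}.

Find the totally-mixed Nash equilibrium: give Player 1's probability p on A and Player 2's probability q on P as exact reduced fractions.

P1 indiff ⇒ q·4+(1-q)·7 = q·9+(1-q)·4 ⇒ q(-5) = (1-q)(-3) ⇒ q = 3/8
P2 indiff ⇒ p·7+(1-p)·4 = p·9+(1-p)·3 ⇒ p(-2) = (1-p)(-1) ⇒ p = 1/3

(p,q) = (1/3, 3/8)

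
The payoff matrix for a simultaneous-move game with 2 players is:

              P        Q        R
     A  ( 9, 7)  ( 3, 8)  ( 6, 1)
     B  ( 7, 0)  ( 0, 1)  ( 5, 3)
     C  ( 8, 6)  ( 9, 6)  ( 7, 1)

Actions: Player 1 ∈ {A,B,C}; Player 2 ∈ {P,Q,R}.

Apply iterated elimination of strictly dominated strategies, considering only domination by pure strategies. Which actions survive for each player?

Survivors P1:{A,C} P2:{P,Q}

P1 drop B (A beats it: P:9>7 Q:3>0 R:6>5)
P2 drop R (P beats it: A:7>1 C:6>1)
P1→{A,C} P2→{P,Q}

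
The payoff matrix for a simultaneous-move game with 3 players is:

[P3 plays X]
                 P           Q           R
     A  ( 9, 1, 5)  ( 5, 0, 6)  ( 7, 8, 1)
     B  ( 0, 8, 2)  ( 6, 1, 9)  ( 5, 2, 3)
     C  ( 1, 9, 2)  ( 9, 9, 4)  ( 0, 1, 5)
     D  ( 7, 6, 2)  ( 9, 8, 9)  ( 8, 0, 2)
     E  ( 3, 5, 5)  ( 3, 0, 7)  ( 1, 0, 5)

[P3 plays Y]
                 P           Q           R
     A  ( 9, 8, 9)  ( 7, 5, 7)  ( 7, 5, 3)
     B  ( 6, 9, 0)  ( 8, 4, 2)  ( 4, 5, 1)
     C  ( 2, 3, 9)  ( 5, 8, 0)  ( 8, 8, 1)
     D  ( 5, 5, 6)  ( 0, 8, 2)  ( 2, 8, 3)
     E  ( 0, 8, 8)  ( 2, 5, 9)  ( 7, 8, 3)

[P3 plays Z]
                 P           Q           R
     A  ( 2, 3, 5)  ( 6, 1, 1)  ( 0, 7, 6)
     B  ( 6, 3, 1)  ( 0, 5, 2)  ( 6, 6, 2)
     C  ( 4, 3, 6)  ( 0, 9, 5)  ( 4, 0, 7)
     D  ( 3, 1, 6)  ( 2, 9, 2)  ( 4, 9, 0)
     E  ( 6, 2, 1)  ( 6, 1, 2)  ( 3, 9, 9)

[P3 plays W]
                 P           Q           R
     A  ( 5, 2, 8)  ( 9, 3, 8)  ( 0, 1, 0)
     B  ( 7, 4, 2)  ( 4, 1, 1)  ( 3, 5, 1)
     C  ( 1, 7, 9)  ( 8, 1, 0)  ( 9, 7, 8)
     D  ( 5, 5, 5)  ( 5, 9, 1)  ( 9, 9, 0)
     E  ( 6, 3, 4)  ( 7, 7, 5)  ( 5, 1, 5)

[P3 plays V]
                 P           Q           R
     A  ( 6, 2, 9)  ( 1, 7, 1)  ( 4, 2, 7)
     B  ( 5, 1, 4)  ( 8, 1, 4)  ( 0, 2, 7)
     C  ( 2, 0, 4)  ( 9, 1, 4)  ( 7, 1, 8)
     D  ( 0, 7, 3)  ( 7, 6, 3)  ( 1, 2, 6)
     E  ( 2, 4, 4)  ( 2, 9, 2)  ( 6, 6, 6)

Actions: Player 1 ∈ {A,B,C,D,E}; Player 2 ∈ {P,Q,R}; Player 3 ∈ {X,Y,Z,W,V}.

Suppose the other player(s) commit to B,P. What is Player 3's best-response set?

u_3(X vs B,P) = 2
u_3(Y vs B,P) = 0
u_3(Z vs B,P) = 1
u_3(W vs B,P) = 2
u_3(V vs B,P) = 4
max payoff 4 at {V}

P3 best: {V}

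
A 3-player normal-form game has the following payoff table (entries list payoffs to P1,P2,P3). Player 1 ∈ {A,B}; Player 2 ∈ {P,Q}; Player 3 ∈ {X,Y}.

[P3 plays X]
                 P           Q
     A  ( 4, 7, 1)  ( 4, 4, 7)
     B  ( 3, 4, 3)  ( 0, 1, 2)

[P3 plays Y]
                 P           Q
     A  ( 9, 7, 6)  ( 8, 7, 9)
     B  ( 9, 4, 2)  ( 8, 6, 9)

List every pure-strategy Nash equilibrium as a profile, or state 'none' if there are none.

(A,P,X): not NE [P3→Y gives 6>1]
(A,P,Y): NE
(A,Q,X): not NE [P2→P gives 7>4; P3→Y gives 9>7]
(A,Q,Y): NE
(B,P,X): not NE [P1→A gives 4>3]
(B,P,Y): not NE [P2→Q gives 6>4; P3→X gives 3>2]
(B,Q,X): not NE [P1→A gives 4>0; P2→P gives 4>1; P3→Y gives 9>2]
(B,Q,Y): NE

NE set: (A,P,Y), (A,Q,Y), (B,Q,Y)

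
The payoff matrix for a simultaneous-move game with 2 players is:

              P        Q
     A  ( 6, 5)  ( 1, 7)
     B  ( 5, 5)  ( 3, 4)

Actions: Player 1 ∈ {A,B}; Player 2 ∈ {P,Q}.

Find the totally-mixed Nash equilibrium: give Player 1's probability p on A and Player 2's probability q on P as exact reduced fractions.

P1 indiff ⇒ q·6+(1-q)·1 = q·5+(1-q)·3 ⇒ q(1) = (1-q)(2) ⇒ q = 2/3
P2 indiff ⇒ p·5+(1-p)·5 = p·7+(1-p)·4 ⇒ p(-2) = (1-p)(-1) ⇒ p = 1/3

(p,q) = (1/3, 2/3)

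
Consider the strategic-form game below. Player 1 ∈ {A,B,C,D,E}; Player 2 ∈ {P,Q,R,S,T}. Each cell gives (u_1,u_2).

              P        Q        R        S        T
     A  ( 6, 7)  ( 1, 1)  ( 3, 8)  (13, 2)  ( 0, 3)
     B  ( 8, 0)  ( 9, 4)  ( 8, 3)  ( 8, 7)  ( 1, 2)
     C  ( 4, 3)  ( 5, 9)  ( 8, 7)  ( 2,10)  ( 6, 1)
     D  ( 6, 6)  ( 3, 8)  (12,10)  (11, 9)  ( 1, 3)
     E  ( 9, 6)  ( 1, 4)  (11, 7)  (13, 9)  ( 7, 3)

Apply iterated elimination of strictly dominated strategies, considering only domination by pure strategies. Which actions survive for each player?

Remaining: P1:{A,D,E} P2:{R,S}

P2 drop P (R beats it: A:8>7 B:3>0 C:7>3 D:10>6 E:7>6)
P2 drop Q (S beats it: A:2>1 B:7>4 C:10>9 D:9>8 E:9>4)
P1 drop B (E beats it: R:11>8 S:13>8 T:7>1)
P1 drop C (E beats it: R:11>8 S:13>2 T:7>6)
P2 drop T (R beats it: A:8>3 D:10>3 E:7>3)
P1→{A,D,E} P2→{R,S}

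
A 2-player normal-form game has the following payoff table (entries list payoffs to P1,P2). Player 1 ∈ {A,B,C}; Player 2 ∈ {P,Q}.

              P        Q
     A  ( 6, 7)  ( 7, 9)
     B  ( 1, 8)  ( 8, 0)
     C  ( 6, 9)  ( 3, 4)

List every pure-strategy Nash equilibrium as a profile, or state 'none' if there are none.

(A,P): not NE [P2→Q gives 9>7]
(A,Q): not NE [P1→B gives 8>7]
(B,P): not NE [P1→C gives 6>1]
(B,Q): not NE [P2→P gives 8>0]
(C,P): NE
(C,Q): not NE [P1→B gives 8>3; P2→P gives 9>4]

PSNE = {(C,P)}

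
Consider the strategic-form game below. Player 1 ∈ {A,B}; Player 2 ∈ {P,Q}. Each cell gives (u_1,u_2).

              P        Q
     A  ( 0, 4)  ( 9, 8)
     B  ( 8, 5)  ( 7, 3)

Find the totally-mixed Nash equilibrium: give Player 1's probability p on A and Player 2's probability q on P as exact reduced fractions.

P1 indiff ⇒ q·0+(1-q)·9 = q·8+(1-q)·7 ⇒ q(-8) = (1-q)(-2) ⇒ q = 1/5
P2 indiff ⇒ p·4+(1-p)·5 = p·8+(1-p)·3 ⇒ p(-4) = (1-p)(-2) ⇒ p = 1/3

p=1/3, q=1/5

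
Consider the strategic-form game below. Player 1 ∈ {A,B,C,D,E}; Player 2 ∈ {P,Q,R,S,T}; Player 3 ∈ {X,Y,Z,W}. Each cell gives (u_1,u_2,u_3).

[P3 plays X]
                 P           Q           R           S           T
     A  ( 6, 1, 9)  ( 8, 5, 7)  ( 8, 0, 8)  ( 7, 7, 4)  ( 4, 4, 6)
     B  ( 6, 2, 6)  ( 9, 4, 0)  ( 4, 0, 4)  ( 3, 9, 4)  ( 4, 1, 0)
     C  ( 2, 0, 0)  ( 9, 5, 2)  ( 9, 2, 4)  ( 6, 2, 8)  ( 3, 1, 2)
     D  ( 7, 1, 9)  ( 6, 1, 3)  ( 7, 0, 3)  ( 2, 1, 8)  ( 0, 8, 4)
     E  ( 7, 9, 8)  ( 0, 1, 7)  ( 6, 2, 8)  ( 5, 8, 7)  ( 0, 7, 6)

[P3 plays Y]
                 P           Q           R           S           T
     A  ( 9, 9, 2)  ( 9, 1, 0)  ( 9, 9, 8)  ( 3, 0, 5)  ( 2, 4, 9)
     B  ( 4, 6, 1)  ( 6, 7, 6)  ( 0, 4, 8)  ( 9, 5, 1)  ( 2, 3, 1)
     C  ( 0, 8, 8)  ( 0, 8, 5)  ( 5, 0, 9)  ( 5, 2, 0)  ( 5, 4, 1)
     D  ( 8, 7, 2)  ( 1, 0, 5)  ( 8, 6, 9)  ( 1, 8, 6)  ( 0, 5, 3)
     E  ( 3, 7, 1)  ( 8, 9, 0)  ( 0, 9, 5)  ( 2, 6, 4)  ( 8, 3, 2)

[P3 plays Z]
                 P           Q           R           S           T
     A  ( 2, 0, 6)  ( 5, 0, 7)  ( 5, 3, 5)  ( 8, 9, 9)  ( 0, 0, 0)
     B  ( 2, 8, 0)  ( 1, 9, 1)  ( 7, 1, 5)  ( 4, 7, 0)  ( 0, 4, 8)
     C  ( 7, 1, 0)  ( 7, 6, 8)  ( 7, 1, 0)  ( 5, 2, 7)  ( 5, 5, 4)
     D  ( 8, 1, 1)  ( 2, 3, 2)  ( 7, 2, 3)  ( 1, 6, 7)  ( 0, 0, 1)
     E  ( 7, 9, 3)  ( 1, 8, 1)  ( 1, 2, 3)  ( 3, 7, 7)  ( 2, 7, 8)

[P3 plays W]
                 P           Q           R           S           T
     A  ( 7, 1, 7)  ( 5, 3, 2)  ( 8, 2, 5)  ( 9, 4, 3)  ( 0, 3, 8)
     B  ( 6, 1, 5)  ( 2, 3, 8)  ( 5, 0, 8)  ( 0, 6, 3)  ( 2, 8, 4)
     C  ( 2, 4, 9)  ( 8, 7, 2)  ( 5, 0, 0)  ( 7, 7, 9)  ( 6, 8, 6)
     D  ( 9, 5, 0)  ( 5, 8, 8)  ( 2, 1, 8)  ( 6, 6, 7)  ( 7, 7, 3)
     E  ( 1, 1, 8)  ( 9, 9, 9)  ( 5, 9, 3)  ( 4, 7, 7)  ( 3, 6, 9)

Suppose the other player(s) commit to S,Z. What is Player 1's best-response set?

u_1(A vs S,Z) = 8
u_1(B vs S,Z) = 4
u_1(C vs S,Z) = 5
u_1(D vs S,Z) = 1
u_1(E vs S,Z) = 3
max payoff 8 at {A}

BR_1 = {A}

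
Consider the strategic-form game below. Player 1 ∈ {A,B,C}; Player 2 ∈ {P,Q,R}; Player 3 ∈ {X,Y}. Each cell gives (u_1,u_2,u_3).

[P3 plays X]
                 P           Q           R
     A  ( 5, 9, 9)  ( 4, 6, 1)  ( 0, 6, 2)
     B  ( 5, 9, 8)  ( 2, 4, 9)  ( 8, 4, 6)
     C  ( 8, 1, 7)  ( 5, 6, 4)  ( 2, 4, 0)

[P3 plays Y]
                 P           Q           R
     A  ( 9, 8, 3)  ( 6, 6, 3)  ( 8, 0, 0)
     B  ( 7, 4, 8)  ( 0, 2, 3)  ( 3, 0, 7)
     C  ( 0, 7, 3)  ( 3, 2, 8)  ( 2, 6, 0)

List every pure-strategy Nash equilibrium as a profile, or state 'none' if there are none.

(A,P,X): not NE [P1→C gives 8>5]
(A,P,Y): not NE [P3→X gives 9>3]
(A,Q,X): not NE [P1→C gives 5>4; P2→P gives 9>6; P3→Y gives 3>1]
(A,Q,Y): not NE [P2→P gives 8>6]
(A,R,X): not NE [P1→B gives 8>0; P2→P gives 9>6]
(A,R,Y): not NE [P2→P gives 8>0; P3→X gives 2>0]
(B,P,X): not NE [P1→C gives 8>5]
(B,P,Y): not NE [P1→A gives 9>7]
(B,Q,X): not NE [P1→C gives 5>2; P2→P gives 9>4]
(B,Q,Y): not NE [P1→A gives 6>0; P2→P gives 4>2; P3→X gives 9>3]
(B,R,X): not NE [P2→P gives 9>4; P3→Y gives 7>6]
(B,R,Y): not NE [P1→A gives 8>3; P2→P gives 4>0]
(C,P,X): not NE [P2→Q gives 6>1]
(C,P,Y): not NE [P1→A gives 9>0; P3→X gives 7>3]
(C,Q,X): not NE [P3→Y gives 8>4]
(C,Q,Y): not NE [P1→A gives 6>3; P2→P gives 7>2]
(C,R,X): not NE [P1→B gives 8>2; P2→Q gives 6>4]
(C,R,Y): not NE [P1→A gives 8>2; P2→P gives 7>6]

PSNE: ∅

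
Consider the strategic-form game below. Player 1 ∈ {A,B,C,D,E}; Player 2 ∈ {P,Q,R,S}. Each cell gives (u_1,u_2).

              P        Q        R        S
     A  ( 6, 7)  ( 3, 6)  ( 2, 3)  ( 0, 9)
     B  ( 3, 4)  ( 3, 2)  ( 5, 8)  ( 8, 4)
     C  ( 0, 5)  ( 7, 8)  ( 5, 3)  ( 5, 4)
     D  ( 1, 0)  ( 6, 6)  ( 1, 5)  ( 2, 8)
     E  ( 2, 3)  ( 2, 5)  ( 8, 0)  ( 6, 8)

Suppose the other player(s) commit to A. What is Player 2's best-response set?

u_2(P vs A) = 7
u_2(Q vs A) = 6
u_2(R vs A) = 3
u_2(S vs A) = 9
max payoff 9 at {S}

argmax u_2 = {S}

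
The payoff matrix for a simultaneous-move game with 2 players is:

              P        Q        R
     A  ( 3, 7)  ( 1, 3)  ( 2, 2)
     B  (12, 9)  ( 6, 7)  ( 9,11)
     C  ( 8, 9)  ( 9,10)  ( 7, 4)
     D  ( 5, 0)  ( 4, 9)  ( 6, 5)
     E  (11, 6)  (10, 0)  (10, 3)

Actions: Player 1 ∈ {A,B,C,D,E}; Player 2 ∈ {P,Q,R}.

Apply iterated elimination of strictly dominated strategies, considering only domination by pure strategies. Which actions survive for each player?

Survivors P1:{B,E} P2:{P,R}

P1 drop A (B beats it: P:12>3 Q:6>1 R:9>2)
P1 drop C (E beats it: P:11>8 Q:10>9 R:10>7)
P1 drop D (B beats it: P:12>5 Q:6>4 R:9>6)
P2 drop Q (P beats it: B:9>7 E:6>0)
P1→{B,E} P2→{P,R}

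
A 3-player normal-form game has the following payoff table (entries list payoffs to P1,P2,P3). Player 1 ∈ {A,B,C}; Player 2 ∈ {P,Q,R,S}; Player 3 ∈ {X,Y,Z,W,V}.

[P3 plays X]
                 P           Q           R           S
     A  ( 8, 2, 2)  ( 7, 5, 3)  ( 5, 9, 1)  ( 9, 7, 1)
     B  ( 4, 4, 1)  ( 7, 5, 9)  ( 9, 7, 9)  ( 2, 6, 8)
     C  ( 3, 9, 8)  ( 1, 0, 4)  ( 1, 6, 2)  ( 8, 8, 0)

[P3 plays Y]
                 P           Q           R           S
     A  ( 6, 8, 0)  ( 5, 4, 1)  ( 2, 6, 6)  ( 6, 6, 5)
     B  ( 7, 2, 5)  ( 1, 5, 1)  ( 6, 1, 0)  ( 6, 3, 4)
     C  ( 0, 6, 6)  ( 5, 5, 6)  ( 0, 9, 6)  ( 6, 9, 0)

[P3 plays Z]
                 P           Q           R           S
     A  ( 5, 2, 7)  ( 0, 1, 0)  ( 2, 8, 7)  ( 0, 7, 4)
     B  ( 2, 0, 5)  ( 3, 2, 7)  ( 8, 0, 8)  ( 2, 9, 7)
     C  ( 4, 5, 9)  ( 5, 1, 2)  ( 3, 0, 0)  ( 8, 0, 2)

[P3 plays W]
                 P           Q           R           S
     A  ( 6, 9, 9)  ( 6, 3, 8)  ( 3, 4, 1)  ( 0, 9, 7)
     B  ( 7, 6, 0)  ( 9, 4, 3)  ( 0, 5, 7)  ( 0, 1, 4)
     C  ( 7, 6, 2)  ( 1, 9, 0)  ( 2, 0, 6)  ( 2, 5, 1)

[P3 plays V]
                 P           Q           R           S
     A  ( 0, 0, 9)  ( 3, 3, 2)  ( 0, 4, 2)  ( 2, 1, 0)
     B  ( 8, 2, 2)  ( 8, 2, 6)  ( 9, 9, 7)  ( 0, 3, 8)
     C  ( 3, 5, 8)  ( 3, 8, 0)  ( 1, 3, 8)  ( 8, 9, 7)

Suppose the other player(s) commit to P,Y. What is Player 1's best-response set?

u_1(A vs P,Y) = 6
u_1(B vs P,Y) = 7
u_1(C vs P,Y) = 0
max payoff 7 at {B}

BR_1 = {B}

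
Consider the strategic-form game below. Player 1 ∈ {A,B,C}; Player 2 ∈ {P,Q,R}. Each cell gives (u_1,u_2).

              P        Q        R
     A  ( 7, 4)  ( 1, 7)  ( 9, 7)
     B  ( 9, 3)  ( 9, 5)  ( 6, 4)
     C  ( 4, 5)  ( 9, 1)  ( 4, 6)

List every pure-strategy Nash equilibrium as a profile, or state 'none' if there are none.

PSNE = {(A,R), (B,Q)}

(A,P): not NE [P1→B gives 9>7; P2→R gives 7>4]
(A,Q): not NE [P1→C gives 9>1]
(A,R): NE
(B,P): not NE [P2→Q gives 5>3]
(B,Q): NE
(B,R): not NE [P1→A gives 9>6; P2→Q gives 5>4]
(C,P): not NE [P1→B gives 9>4; P2→R gives 6>5]
(C,Q): not NE [P2→R gives 6>1]
(C,R): not NE [P1→A gives 9>4]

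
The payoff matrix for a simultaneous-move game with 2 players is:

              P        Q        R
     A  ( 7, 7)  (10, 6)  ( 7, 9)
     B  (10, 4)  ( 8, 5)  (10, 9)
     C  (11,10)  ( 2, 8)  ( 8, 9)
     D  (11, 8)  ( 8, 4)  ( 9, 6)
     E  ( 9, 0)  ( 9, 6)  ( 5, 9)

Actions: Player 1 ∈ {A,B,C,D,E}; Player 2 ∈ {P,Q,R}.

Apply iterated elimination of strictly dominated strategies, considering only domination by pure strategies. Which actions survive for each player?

P2 drop Q (R beats it: A:9>6 B:9>5 C:9>8 D:6>4 E:9>6)
P1 drop A (B beats it: P:10>7 R:10>7)
P1 drop E (B beats it: P:10>9 R:10>5)
P1→{B,C,D} P2→{P,R}

Survivors P1:{B,C,D} P2:{P,R}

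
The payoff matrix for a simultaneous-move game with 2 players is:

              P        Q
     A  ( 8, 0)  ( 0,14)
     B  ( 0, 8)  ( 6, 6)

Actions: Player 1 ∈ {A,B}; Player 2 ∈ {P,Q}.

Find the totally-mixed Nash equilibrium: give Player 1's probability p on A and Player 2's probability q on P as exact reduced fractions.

P1 mixes 1/8 on A; P2 mixes 3/7 on P

P1 indiff ⇒ q·8+(1-q)·0 = q·0+(1-q)·6 ⇒ q(8) = (1-q)(6) ⇒ q = 3/7
P2 indiff ⇒ p·0+(1-p)·8 = p·14+(1-p)·6 ⇒ p(-14) = (1-p)(-2) ⇒ p = 1/8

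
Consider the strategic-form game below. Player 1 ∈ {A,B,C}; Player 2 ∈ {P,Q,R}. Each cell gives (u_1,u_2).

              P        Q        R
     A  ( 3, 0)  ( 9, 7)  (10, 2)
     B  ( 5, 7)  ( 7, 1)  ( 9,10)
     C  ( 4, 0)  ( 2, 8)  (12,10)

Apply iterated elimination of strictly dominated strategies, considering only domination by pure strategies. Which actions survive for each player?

IESDS → P1:{A,C} P2:{Q,R}

P2 drop P (R beats it: A:2>0 B:10>7 C:10>0)
P1 drop B (A beats it: Q:9>7 R:10>9)
P1→{A,C} P2→{Q,R}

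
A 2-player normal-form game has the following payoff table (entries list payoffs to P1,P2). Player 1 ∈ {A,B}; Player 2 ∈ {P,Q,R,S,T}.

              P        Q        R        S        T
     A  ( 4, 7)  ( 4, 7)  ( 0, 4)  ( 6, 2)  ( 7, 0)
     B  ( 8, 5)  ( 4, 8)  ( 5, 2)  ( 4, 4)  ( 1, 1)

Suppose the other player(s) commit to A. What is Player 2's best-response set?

P2 best: {P,Q}

u_2(P vs A) = 7
u_2(Q vs A) = 7
u_2(R vs A) = 4
u_2(S vs A) = 2
u_2(T vs A) = 0
max payoff 7 at {P,Q}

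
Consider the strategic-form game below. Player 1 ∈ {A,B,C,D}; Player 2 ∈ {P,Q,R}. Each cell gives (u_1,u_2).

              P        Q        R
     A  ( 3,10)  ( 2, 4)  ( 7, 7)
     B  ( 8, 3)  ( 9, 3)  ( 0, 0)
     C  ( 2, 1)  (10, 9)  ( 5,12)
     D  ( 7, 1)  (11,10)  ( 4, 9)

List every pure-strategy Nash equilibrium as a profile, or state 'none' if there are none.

Nash profiles: (B,P), (D,Q)

(A,P): not NE [P1→B gives 8>3]
(A,Q): not NE [P1→D gives 11>2; P2→P gives 10>4]
(A,R): not NE [P2→P gives 10>7]
(B,P): NE
(B,Q): not NE [P1→D gives 11>9]
(B,R): not NE [P1→A gives 7>0; P2→Q gives 3>0]
(C,P): not NE [P1→B gives 8>2; P2→R gives 12>1]
(C,Q): not NE [P1→D gives 11>10; P2→R gives 12>9]
(C,R): not NE [P1→A gives 7>5]
(D,P): not NE [P1→B gives 8>7; P2→Q gives 10>1]
(D,Q): NE
(D,R): not NE [P1→A gives 7>4; P2→Q gives 10>9]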